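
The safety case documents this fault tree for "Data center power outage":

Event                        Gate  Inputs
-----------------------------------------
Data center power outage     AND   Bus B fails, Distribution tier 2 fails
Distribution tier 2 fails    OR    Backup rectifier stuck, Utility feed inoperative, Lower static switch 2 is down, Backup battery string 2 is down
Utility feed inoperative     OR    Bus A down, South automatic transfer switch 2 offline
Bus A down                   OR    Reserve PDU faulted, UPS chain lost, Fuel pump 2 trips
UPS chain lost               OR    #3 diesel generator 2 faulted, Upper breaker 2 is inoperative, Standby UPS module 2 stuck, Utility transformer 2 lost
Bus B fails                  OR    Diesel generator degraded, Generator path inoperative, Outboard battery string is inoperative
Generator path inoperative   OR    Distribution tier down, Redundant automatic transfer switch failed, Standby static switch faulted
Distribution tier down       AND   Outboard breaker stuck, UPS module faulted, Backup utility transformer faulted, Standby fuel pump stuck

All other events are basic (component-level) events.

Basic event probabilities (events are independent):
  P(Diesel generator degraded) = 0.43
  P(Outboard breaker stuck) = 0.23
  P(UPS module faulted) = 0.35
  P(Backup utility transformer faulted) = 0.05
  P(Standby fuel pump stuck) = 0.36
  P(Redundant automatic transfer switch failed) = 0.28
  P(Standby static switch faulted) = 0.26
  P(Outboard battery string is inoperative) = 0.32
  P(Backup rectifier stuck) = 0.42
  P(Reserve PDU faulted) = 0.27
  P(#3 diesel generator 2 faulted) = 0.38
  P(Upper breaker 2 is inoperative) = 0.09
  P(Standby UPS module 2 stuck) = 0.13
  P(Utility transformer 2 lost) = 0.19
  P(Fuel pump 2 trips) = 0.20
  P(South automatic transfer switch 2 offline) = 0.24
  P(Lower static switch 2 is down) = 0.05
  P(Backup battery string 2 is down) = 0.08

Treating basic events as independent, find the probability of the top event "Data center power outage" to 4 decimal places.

0.7228

P(Distribution tier down) [AND] = 0.23 × 0.35 × 0.05 × 0.36 = 0.001449
P(Generator path inoperative) [OR] = 1 − (1−0.001449) × (1−0.28) × (1−0.26) = 0.467972
P(Bus B fails) [OR] = 1 − (1−0.43) × (1−0.467972) × (1−0.32) = 0.793786
P(UPS chain lost) [OR] = 1 − (1−0.38) × (1−0.09) × (1−0.13) × (1−0.19) = 0.602408
P(Bus A down) [OR] = 1 − (1−0.27) × (1−0.602408) × (1−0.20) = 0.767806
P(Utility feed inoperative) [OR] = 1 − (1−0.767806) × (1−0.24) = 0.823533
P(Distribution tier 2 fails) [OR] = 1 − (1−0.42) × (1−0.823533) × (1−0.05) × (1−0.08) = 0.910545
P(Data center power outage) [AND] = 0.793786 × 0.910545 = 0.722778
Rounded to 4 decimal places: P(Data center power outage) ≈ 0.7228.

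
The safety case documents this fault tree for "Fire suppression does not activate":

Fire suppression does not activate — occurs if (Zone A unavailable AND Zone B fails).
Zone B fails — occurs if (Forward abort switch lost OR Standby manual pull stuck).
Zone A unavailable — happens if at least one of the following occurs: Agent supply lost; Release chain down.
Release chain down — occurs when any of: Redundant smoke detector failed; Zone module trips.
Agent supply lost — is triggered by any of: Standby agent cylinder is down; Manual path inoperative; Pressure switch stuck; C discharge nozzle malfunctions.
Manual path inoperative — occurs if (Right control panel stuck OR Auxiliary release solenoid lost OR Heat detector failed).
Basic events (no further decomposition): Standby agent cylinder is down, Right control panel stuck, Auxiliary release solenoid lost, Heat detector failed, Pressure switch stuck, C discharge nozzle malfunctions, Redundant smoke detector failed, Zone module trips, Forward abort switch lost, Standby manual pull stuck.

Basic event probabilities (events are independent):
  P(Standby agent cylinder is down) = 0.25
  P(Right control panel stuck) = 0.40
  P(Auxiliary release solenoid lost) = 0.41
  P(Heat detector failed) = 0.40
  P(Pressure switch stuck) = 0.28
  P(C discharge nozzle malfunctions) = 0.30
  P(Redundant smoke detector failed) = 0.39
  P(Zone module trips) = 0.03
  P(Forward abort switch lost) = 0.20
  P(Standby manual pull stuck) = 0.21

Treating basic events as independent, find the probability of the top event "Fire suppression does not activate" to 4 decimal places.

P(Manual path inoperative) [OR] = 1 − (1−0.40) × (1−0.41) × (1−0.40) = 0.787600
P(Agent supply lost) [OR] = 1 − (1−0.25) × (1−0.787600) × (1−0.28) × (1−0.30) = 0.919713
P(Release chain down) [OR] = 1 − (1−0.39) × (1−0.03) = 0.408300
P(Zone A unavailable) [OR] = 1 − (1−0.919713) × (1−0.408300) = 0.952494
P(Zone B fails) [OR] = 1 − (1−0.20) × (1−0.21) = 0.368000
P(Fire suppression does not activate) [AND] = 0.952494 × 0.368000 = 0.350518
Rounded to 4 decimal places: P(Fire suppression does not activate) ≈ 0.3505.

0.3505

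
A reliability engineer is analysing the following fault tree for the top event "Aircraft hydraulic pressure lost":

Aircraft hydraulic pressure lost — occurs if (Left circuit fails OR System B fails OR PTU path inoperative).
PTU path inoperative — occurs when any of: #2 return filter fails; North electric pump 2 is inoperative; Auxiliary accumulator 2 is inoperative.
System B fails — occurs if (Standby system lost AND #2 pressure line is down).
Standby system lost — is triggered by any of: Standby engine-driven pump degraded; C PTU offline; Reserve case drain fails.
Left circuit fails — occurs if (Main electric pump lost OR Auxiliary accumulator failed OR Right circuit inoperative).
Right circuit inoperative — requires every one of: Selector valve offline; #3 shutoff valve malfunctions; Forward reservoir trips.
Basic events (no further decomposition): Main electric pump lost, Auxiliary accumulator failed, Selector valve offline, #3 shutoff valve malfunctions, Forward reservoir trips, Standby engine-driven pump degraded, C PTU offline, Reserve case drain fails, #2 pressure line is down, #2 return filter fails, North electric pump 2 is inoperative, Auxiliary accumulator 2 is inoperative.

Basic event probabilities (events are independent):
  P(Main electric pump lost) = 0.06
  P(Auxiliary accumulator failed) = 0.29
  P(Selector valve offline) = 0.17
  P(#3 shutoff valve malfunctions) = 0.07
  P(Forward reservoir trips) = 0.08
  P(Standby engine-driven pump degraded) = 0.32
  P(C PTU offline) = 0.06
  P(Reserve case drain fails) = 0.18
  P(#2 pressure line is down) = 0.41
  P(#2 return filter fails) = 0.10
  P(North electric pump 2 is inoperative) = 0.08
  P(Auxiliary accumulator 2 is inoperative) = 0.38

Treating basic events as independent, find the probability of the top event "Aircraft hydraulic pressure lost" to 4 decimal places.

P(Right circuit inoperative) [AND] = 0.17 × 0.07 × 0.08 = 0.000952
P(Left circuit fails) [OR] = 1 − (1−0.06) × (1−0.29) × (1−0.000952) = 0.333235
P(Standby system lost) [OR] = 1 − (1−0.32) × (1−0.06) × (1−0.18) = 0.475856
P(System B fails) [AND] = 0.475856 × 0.41 = 0.195101
P(PTU path inoperative) [OR] = 1 − (1−0.10) × (1−0.08) × (1−0.38) = 0.486640
P(Aircraft hydraulic pressure lost) [OR] = 1 − (1−0.333235) × (1−0.195101) × (1−0.486640) = 0.724491
Rounded to 4 decimal places: P(Aircraft hydraulic pressure lost) ≈ 0.7245.

0.7245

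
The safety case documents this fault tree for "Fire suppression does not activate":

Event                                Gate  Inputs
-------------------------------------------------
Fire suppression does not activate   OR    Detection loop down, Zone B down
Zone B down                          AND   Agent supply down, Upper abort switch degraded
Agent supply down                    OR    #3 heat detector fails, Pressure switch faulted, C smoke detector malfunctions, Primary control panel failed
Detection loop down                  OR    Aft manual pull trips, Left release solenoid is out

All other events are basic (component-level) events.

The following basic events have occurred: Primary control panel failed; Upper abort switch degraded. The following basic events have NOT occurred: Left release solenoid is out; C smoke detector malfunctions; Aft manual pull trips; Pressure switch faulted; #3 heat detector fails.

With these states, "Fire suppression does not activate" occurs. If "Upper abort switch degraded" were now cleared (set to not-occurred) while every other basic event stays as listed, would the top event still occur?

Counterfactual: set "Upper abort switch degraded" to not occurred.
Detection loop down [OR]: Aft manual pull trips=not, Left release solenoid is out=not → no input occurs → does not occur.
Agent supply down [OR]: #3 heat detector fails=not, Pressure switch faulted=not, C smoke detector malfunctions=not, Primary control panel failed=occurs → at least one input occurs → occurs.
Zone B down [AND]: Agent supply down=occurs, Upper abort switch degraded=not → not all inputs occur → does not occur.
Fire suppression does not activate [OR]: Detection loop down=not, Zone B down=not → no input occurs → does not occur.

No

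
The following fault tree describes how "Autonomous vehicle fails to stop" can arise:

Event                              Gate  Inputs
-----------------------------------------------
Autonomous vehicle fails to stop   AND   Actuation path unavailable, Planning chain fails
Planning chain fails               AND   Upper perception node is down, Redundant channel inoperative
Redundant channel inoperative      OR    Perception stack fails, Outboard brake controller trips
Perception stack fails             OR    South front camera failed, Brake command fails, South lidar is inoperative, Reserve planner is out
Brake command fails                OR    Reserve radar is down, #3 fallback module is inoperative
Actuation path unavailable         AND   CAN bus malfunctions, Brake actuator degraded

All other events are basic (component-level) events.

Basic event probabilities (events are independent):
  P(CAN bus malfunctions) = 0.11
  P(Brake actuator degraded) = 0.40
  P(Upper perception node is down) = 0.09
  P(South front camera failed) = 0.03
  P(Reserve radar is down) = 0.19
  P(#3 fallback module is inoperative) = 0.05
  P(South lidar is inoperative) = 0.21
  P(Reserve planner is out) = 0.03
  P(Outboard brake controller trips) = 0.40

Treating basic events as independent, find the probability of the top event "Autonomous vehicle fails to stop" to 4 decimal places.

P(Actuation path unavailable) [AND] = 0.11 × 0.40 = 0.044000
P(Brake command fails) [OR] = 1 − (1−0.19) × (1−0.05) = 0.230500
P(Perception stack fails) [OR] = 1 − (1−0.03) × (1−0.230500) × (1−0.21) × (1−0.03) = 0.428022
P(Redundant channel inoperative) [OR] = 1 − (1−0.428022) × (1−0.40) = 0.656813
P(Planning chain fails) [AND] = 0.09 × 0.656813 = 0.059113
P(Autonomous vehicle fails to stop) [AND] = 0.044000 × 0.059113 = 0.002601
Rounded to 4 decimal places: P(Autonomous vehicle fails to stop) ≈ 0.0026.

0.0026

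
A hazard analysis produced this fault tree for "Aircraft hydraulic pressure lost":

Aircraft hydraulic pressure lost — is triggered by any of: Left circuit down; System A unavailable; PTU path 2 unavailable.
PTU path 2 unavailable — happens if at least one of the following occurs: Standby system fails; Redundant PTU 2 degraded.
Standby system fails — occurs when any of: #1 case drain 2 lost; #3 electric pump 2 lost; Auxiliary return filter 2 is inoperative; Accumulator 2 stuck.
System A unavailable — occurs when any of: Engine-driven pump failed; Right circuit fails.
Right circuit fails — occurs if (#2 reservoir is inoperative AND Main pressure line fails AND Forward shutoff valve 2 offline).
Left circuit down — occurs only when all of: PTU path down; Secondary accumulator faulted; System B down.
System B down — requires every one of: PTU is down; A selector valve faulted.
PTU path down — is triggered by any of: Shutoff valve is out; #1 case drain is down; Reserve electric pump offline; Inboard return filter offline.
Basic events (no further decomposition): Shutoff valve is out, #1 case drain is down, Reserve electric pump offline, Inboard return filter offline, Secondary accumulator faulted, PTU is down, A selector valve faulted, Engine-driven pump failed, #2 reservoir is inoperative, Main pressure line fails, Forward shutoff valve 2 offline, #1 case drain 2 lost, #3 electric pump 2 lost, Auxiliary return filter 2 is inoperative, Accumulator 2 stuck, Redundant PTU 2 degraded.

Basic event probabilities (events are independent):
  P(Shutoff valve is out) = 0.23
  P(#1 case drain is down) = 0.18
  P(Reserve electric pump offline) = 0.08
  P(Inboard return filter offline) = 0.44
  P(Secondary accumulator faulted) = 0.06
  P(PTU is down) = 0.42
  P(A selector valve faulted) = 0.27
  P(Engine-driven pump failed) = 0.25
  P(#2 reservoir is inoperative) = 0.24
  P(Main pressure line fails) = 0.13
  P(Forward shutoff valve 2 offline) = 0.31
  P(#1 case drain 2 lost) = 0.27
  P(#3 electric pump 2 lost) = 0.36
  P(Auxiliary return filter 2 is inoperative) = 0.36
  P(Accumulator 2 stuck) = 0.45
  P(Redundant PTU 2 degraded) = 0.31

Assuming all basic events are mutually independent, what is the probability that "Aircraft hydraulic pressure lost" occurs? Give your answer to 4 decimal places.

0.9161

P(PTU path down) [OR] = 1 − (1−0.23) × (1−0.18) × (1−0.08) × (1−0.44) = 0.674703
P(System B down) [AND] = 0.42 × 0.27 = 0.113400
P(Left circuit down) [AND] = 0.674703 × 0.06 × 0.113400 = 0.004591
P(Right circuit fails) [AND] = 0.24 × 0.13 × 0.31 = 0.009672
P(System A unavailable) [OR] = 1 − (1−0.25) × (1−0.009672) = 0.257254
P(Standby system fails) [OR] = 1 − (1−0.27) × (1−0.36) × (1−0.36) × (1−0.45) = 0.835546
P(PTU path 2 unavailable) [OR] = 1 − (1−0.835546) × (1−0.31) = 0.886527
P(Aircraft hydraulic pressure lost) [OR] = 1 − (1−0.004591) × (1−0.257254) × (1−0.886527) = 0.916105
Rounded to 4 decimal places: P(Aircraft hydraulic pressure lost) ≈ 0.9161.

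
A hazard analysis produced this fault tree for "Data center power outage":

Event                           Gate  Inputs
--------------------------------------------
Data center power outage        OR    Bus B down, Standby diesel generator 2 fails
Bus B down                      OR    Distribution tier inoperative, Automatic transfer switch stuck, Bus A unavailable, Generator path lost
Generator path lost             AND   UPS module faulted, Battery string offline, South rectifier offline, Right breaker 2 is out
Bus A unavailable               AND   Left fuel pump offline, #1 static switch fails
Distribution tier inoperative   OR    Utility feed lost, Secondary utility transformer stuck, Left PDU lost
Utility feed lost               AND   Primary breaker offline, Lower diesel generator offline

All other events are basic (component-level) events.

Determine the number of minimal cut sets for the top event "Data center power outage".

7

Utility feed lost [AND]: one cut set from each child combined → 1 × 1 = 1 cut set(s).
Distribution tier inoperative [OR]: union of children's cut sets → 3 cut set(s).
Bus A unavailable [AND]: one cut set from each child combined → 1 × 1 = 1 cut set(s).
Generator path lost [AND]: one cut set from each child combined → 1 × 1 × 1 × 1 = 1 cut set(s).
Bus B down [OR]: union of children's cut sets → 6 cut set(s).
Data center power outage [OR]: union of children's cut sets → 7 cut set(s).
Minimal cut sets: {Lower diesel generator offline, Primary breaker offline}; {Secondary utility transformer stuck}; {Left PDU lost}; {Automatic transfer switch stuck}; {#1 static switch fails, Left fuel pump offline}; {Battery string offline, Right breaker 2 is out, South rectifier offline, UPS module faulted}; {Standby diesel generator 2 fails}.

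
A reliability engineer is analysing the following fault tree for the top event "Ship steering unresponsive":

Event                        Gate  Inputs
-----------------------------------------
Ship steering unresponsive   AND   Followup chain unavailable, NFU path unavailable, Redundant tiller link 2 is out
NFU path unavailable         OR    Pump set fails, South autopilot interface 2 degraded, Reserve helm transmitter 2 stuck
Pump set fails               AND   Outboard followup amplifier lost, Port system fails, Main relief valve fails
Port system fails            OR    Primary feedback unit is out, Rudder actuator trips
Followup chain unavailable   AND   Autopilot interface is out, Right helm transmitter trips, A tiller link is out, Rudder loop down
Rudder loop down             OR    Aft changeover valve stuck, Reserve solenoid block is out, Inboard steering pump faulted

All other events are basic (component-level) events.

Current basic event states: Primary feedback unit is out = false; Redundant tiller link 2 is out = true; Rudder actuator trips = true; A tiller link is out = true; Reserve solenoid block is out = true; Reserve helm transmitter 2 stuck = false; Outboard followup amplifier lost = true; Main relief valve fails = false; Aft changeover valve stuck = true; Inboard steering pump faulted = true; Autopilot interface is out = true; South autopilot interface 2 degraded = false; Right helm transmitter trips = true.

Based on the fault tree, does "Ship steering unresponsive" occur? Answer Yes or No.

Rudder loop down [OR]: Aft changeover valve stuck=occurs, Reserve solenoid block is out=occurs, Inboard steering pump faulted=occurs → at least one input occurs → occurs.
Followup chain unavailable [AND]: Autopilot interface is out=occurs, Right helm transmitter trips=occurs, A tiller link is out=occurs, Rudder loop down=occurs → all inputs occur → occurs.
Port system fails [OR]: Primary feedback unit is out=not, Rudder actuator trips=occurs → at least one input occurs → occurs.
Pump set fails [AND]: Outboard followup amplifier lost=occurs, Port system fails=occurs, Main relief valve fails=not → not all inputs occur → does not occur.
NFU path unavailable [OR]: Pump set fails=not, South autopilot interface 2 degraded=not, Reserve helm transmitter 2 stuck=not → no input occurs → does not occur.
Ship steering unresponsive [AND]: Followup chain unavailable=occurs, NFU path unavailable=not, Redundant tiller link 2 is out=occurs → not all inputs occur → does not occur.

No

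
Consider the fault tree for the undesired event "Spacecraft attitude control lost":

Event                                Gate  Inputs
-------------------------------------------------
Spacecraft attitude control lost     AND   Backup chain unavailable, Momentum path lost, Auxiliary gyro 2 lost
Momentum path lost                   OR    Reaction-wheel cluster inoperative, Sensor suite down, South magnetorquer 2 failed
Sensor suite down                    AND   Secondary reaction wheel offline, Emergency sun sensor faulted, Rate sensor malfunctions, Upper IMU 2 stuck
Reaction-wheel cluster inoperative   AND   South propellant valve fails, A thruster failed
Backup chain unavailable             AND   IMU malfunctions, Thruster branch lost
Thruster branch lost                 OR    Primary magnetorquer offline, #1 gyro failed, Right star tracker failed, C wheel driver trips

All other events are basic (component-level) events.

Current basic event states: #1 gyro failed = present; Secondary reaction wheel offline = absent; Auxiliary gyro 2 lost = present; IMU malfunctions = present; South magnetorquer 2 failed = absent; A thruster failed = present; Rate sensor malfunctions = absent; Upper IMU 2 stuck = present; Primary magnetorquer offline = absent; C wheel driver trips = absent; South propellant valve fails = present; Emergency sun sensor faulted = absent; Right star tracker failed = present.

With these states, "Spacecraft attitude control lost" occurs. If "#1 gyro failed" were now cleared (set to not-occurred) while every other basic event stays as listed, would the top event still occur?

Counterfactual: set "#1 gyro failed" to not occurred.
Thruster branch lost [OR]: Primary magnetorquer offline=not, #1 gyro failed=not, Right star tracker failed=occurs, C wheel driver trips=not → at least one input occurs → occurs.
Backup chain unavailable [AND]: IMU malfunctions=occurs, Thruster branch lost=occurs → all inputs occur → occurs.
Reaction-wheel cluster inoperative [AND]: South propellant valve fails=occurs, A thruster failed=occurs → all inputs occur → occurs.
Sensor suite down [AND]: Secondary reaction wheel offline=not, Emergency sun sensor faulted=not, Rate sensor malfunctions=not, Upper IMU 2 stuck=occurs → not all inputs occur → does not occur.
Momentum path lost [OR]: Reaction-wheel cluster inoperative=occurs, Sensor suite down=not, South magnetorquer 2 failed=not → at least one input occurs → occurs.
Spacecraft attitude control lost [AND]: Backup chain unavailable=occurs, Momentum path lost=occurs, Auxiliary gyro 2 lost=occurs → all inputs occur → occurs.

Yes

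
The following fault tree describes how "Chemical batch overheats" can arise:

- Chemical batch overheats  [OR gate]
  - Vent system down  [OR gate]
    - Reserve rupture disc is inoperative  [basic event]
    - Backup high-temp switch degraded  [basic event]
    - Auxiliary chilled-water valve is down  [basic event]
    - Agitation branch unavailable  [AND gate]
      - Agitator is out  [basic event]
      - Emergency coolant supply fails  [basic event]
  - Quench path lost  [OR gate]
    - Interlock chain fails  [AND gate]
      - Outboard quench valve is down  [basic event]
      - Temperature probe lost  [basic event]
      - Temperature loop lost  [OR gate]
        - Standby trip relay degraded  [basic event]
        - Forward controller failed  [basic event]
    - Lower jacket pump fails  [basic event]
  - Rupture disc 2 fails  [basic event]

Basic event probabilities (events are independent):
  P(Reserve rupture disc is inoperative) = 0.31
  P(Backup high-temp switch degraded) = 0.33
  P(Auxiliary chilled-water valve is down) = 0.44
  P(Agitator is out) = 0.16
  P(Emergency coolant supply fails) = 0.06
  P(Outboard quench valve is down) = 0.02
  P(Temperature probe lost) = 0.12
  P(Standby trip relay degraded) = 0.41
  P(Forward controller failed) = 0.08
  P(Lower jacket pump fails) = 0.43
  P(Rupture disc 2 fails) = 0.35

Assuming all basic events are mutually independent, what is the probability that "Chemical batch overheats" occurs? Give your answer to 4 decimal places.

0.9051

P(Agitation branch unavailable) [AND] = 0.16 × 0.06 = 0.009600
P(Vent system down) [OR] = 1 − (1−0.31) × (1−0.33) × (1−0.44) × (1−0.009600) = 0.743597
P(Temperature loop lost) [OR] = 1 − (1−0.41) × (1−0.08) = 0.457200
P(Interlock chain fails) [AND] = 0.02 × 0.12 × 0.457200 = 0.001097
P(Quench path lost) [OR] = 1 − (1−0.001097) × (1−0.43) = 0.430625
P(Chemical batch overheats) [OR] = 1 − (1−0.743597) × (1−0.430625) × (1−0.35) = 0.905107
Rounded to 4 decimal places: P(Chemical batch overheats) ≈ 0.9051.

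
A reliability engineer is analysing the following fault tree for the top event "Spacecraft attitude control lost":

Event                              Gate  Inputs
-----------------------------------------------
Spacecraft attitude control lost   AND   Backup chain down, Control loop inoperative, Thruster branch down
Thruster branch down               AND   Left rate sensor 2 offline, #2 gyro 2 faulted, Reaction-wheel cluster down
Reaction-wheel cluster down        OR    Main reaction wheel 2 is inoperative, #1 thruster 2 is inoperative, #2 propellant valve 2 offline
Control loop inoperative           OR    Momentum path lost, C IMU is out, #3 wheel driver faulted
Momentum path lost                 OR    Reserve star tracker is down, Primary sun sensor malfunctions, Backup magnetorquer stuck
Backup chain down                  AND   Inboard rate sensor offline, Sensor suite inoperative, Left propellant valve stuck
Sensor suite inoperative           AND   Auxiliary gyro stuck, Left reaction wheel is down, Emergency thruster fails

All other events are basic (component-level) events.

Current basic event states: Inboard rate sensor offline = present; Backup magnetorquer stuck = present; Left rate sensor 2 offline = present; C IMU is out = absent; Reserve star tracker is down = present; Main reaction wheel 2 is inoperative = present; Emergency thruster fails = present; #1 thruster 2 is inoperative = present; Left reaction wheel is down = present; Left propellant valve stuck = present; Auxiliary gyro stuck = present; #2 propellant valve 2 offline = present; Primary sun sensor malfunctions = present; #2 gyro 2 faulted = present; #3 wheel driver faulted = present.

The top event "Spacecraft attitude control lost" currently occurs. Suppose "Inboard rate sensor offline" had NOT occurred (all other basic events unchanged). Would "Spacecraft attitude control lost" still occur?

No

Counterfactual: set "Inboard rate sensor offline" to not occurred.
Sensor suite inoperative [AND]: Auxiliary gyro stuck=occurs, Left reaction wheel is down=occurs, Emergency thruster fails=occurs → all inputs occur → occurs.
Backup chain down [AND]: Inboard rate sensor offline=not, Sensor suite inoperative=occurs, Left propellant valve stuck=occurs → not all inputs occur → does not occur.
Momentum path lost [OR]: Reserve star tracker is down=occurs, Primary sun sensor malfunctions=occurs, Backup magnetorquer stuck=occurs → at least one input occurs → occurs.
Control loop inoperative [OR]: Momentum path lost=occurs, C IMU is out=not, #3 wheel driver faulted=occurs → at least one input occurs → occurs.
Reaction-wheel cluster down [OR]: Main reaction wheel 2 is inoperative=occurs, #1 thruster 2 is inoperative=occurs, #2 propellant valve 2 offline=occurs → at least one input occurs → occurs.
Thruster branch down [AND]: Left rate sensor 2 offline=occurs, #2 gyro 2 faulted=occurs, Reaction-wheel cluster down=occurs → all inputs occur → occurs.
Spacecraft attitude control lost [AND]: Backup chain down=not, Control loop inoperative=occurs, Thruster branch down=occurs → not all inputs occur → does not occur.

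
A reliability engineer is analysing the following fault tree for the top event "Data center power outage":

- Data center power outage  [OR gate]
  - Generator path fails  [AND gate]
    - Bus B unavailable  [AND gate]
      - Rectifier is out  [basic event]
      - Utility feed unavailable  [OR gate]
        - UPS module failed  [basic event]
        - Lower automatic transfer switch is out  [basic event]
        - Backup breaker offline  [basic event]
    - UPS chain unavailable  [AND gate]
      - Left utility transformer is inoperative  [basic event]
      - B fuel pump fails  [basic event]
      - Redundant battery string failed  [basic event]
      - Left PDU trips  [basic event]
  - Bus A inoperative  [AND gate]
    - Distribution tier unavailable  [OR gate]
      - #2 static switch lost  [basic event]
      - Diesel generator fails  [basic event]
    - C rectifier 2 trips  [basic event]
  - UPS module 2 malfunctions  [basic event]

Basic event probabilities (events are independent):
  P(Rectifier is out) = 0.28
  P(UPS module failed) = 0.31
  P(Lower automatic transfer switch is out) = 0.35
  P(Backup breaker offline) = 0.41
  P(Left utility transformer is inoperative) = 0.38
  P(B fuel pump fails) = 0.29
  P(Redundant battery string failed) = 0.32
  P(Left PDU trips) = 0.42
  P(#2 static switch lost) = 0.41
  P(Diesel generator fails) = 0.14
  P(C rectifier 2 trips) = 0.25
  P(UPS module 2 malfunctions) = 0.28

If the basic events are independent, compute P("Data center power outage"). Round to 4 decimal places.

P(Utility feed unavailable) [OR] = 1 − (1−0.31) × (1−0.35) × (1−0.41) = 0.735385
P(Bus B unavailable) [AND] = 0.28 × 0.735385 = 0.205908
P(UPS chain unavailable) [AND] = 0.38 × 0.29 × 0.32 × 0.42 = 0.014811
P(Generator path fails) [AND] = 0.205908 × 0.014811 = 0.003050
P(Distribution tier unavailable) [OR] = 1 − (1−0.41) × (1−0.14) = 0.492600
P(Bus A inoperative) [AND] = 0.492600 × 0.25 = 0.123150
P(Data center power outage) [OR] = 1 − (1−0.003050) × (1−0.123150) × (1−0.28) = 0.370594
Rounded to 4 decimal places: P(Data center power outage) ≈ 0.3706.

0.3706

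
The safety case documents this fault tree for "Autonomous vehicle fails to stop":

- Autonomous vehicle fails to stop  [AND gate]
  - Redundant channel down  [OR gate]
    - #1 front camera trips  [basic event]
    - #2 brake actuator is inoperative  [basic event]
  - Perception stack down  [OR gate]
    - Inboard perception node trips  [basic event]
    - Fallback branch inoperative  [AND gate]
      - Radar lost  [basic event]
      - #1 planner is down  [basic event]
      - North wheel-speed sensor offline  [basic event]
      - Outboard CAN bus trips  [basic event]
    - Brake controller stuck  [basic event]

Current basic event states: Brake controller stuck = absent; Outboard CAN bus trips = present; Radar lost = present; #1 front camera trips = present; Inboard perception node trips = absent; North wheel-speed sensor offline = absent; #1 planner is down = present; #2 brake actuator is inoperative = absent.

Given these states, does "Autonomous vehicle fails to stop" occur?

No

Redundant channel down [OR]: #1 front camera trips=occurs, #2 brake actuator is inoperative=not → at least one input occurs → occurs.
Fallback branch inoperative [AND]: Radar lost=occurs, #1 planner is down=occurs, North wheel-speed sensor offline=not, Outboard CAN bus trips=occurs → not all inputs occur → does not occur.
Perception stack down [OR]: Inboard perception node trips=not, Fallback branch inoperative=not, Brake controller stuck=not → no input occurs → does not occur.
Autonomous vehicle fails to stop [AND]: Redundant channel down=occurs, Perception stack down=not → not all inputs occur → does not occur.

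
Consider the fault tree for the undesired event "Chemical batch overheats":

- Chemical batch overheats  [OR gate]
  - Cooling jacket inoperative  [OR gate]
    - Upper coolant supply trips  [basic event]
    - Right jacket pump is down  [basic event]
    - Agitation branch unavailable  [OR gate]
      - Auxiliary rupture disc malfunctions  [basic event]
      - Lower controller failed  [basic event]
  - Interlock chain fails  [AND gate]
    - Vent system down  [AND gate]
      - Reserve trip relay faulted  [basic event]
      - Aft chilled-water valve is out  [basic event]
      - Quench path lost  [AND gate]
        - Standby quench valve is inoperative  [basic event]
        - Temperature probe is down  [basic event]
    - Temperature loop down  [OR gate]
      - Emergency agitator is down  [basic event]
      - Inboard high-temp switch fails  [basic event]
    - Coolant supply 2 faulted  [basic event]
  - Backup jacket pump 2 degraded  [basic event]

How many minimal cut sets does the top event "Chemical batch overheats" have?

Agitation branch unavailable [OR]: union of children's cut sets → 2 cut set(s).
Cooling jacket inoperative [OR]: union of children's cut sets → 4 cut set(s).
Quench path lost [AND]: one cut set from each child combined → 1 × 1 = 1 cut set(s).
Vent system down [AND]: one cut set from each child combined → 1 × 1 × 1 = 1 cut set(s).
Temperature loop down [OR]: union of children's cut sets → 2 cut set(s).
Interlock chain fails [AND]: one cut set from each child combined → 1 × 2 × 1 = 2 cut set(s).
Chemical batch overheats [OR]: union of children's cut sets → 7 cut set(s).
Minimal cut sets: {Upper coolant supply trips}; {Right jacket pump is down}; {Auxiliary rupture disc malfunctions}; {Lower controller failed}; {Aft chilled-water valve is out, Coolant supply 2 faulted, Emergency agitator is down, Reserve trip relay faulted, Standby quench valve is inoperative, Temperature probe is down}; {Aft chilled-water valve is out, Coolant supply 2 faulted, Inboard high-temp switch fails, Reserve trip relay faulted, Standby quench valve is inoperative, Temperature probe is down}; {Backup jacket pump 2 degraded}.

7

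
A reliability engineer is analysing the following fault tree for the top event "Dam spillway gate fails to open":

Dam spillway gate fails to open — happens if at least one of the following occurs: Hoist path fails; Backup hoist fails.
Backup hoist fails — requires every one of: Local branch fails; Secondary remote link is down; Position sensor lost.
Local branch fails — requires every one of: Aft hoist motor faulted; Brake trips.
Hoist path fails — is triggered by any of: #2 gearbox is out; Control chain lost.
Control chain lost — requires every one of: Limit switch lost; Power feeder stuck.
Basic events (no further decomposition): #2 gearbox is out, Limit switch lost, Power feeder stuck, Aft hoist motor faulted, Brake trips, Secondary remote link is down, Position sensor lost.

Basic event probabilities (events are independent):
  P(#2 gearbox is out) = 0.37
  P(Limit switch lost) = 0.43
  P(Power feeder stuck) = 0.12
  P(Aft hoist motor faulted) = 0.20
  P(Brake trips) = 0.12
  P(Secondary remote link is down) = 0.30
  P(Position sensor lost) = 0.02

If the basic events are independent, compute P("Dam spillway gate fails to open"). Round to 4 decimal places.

0.4026

P(Control chain lost) [AND] = 0.43 × 0.12 = 0.051600
P(Hoist path fails) [OR] = 1 − (1−0.37) × (1−0.051600) = 0.402508
P(Local branch fails) [AND] = 0.20 × 0.12 = 0.024000
P(Backup hoist fails) [AND] = 0.024000 × 0.30 × 0.02 = 0.000144
P(Dam spillway gate fails to open) [OR] = 1 − (1−0.402508) × (1−0.000144) = 0.402594
Rounded to 4 decimal places: P(Dam spillway gate fails to open) ≈ 0.4026.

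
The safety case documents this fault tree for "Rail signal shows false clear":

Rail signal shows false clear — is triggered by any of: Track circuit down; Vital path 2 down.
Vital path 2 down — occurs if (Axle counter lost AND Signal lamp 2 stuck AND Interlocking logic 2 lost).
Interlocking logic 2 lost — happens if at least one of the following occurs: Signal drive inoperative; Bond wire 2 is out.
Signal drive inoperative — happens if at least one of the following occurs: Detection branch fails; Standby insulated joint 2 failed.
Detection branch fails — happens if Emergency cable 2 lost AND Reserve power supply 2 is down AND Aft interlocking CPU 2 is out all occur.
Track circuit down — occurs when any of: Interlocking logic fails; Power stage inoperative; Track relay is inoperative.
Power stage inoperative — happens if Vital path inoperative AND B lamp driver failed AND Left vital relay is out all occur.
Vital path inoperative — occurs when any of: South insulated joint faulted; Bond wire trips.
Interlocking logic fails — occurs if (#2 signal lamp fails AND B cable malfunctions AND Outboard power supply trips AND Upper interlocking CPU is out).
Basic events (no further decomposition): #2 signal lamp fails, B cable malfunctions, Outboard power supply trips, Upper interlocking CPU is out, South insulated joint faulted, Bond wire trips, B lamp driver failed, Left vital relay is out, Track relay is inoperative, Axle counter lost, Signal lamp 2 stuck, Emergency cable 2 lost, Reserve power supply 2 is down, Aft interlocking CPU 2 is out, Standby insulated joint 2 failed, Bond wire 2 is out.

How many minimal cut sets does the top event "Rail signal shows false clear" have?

7

Interlocking logic fails [AND]: one cut set from each child combined → 1 × 1 × 1 × 1 = 1 cut set(s).
Vital path inoperative [OR]: union of children's cut sets → 2 cut set(s).
Power stage inoperative [AND]: one cut set from each child combined → 2 × 1 × 1 = 2 cut set(s).
Track circuit down [OR]: union of children's cut sets → 4 cut set(s).
Detection branch fails [AND]: one cut set from each child combined → 1 × 1 × 1 = 1 cut set(s).
Signal drive inoperative [OR]: union of children's cut sets → 2 cut set(s).
Interlocking logic 2 lost [OR]: union of children's cut sets → 3 cut set(s).
Vital path 2 down [AND]: one cut set from each child combined → 1 × 1 × 3 = 3 cut set(s).
Rail signal shows false clear [OR]: union of children's cut sets → 7 cut set(s).
Minimal cut sets: {#2 signal lamp fails, B cable malfunctions, Outboard power supply trips, Upper interlocking CPU is out}; {B lamp driver failed, Left vital relay is out, South insulated joint faulted}; {B lamp driver failed, Bond wire trips, Left vital relay is out}; {Track relay is inoperative}; {Aft interlocking CPU 2 is out, Axle counter lost, Emergency cable 2 lost, Reserve power supply 2 is down, Signal lamp 2 stuck}; {Axle counter lost, Signal lamp 2 stuck, Standby insulated joint 2 failed}; {Axle counter lost, Bond wire 2 is out, Signal lamp 2 stuck}.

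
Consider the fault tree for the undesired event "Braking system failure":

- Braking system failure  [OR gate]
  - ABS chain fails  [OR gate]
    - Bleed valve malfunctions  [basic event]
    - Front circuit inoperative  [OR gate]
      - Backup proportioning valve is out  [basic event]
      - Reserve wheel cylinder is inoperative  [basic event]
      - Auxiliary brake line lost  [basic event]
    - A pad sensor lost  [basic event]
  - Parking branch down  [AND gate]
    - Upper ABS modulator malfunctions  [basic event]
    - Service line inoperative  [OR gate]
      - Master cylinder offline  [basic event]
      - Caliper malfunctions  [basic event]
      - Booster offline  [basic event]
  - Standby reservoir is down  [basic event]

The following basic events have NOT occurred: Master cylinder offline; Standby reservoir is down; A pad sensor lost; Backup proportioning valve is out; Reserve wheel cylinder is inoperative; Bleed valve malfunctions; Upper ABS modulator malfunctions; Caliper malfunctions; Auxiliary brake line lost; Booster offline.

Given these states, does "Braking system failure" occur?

Front circuit inoperative [OR]: Backup proportioning valve is out=not, Reserve wheel cylinder is inoperative=not, Auxiliary brake line lost=not → no input occurs → does not occur.
ABS chain fails [OR]: Bleed valve malfunctions=not, Front circuit inoperative=not, A pad sensor lost=not → no input occurs → does not occur.
Service line inoperative [OR]: Master cylinder offline=not, Caliper malfunctions=not, Booster offline=not → no input occurs → does not occur.
Parking branch down [AND]: Upper ABS modulator malfunctions=not, Service line inoperative=not → not all inputs occur → does not occur.
Braking system failure [OR]: ABS chain fails=not, Parking branch down=not, Standby reservoir is down=not → no input occurs → does not occur.

No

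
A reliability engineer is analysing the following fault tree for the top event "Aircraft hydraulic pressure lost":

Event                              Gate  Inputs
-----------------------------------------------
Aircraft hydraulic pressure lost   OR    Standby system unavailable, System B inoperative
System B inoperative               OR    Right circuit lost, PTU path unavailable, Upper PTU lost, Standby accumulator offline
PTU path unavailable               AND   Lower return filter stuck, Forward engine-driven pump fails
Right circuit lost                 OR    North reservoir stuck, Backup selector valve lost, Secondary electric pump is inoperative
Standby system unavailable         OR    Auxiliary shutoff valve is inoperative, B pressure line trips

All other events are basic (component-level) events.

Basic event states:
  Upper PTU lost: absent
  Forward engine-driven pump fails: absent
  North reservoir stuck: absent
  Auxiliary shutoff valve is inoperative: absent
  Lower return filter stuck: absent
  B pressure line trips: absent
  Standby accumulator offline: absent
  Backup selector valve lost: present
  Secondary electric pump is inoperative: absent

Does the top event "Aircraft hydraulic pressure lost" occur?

Standby system unavailable [OR]: Auxiliary shutoff valve is inoperative=not, B pressure line trips=not → no input occurs → does not occur.
Right circuit lost [OR]: North reservoir stuck=not, Backup selector valve lost=occurs, Secondary electric pump is inoperative=not → at least one input occurs → occurs.
PTU path unavailable [AND]: Lower return filter stuck=not, Forward engine-driven pump fails=not → not all inputs occur → does not occur.
System B inoperative [OR]: Right circuit lost=occurs, PTU path unavailable=not, Upper PTU lost=not, Standby accumulator offline=not → at least one input occurs → occurs.
Aircraft hydraulic pressure lost [OR]: Standby system unavailable=not, System B inoperative=occurs → at least one input occurs → occurs.

Yes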